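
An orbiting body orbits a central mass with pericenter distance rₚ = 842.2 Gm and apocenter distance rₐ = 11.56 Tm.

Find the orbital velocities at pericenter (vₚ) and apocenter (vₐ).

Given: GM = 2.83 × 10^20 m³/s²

Convert to SI: rₚ = 842.2 Gm = 8.422e+11 m; rₐ = 11.56 Tm = 1.156e+13 m.
Use the vis-viva equation v² = GM(2/r − 1/a) with a = (rₚ + rₐ)/2 = (8.422e+11 + 1.156e+13)/2 = 6.2011e+12 m.
vₚ = √(GM · (2/rₚ − 1/a)) = √(2.83e+20 · (2/8.422e+11 − 1/6.2011e+12)) m/s ≈ 2.503e+04 m/s = 25.03 km/s.
vₐ = √(GM · (2/rₐ − 1/a)) = √(2.83e+20 · (2/1.156e+13 − 1/6.2011e+12)) m/s ≈ 1823 m/s = 1.823 km/s.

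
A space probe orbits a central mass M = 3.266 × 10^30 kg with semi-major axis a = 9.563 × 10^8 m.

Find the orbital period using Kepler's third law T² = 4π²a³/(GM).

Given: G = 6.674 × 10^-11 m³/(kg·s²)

GM = G · M = 6.674e-11 · 3.266e+30 = 2.17973e+20 m³/s².
Kepler's third law: T = 2π √(a³ / GM).
Substituting a = 9.563e+08 m and GM = 2.17973e+20 m³/s²:
T = 2π √((9.563e+08)³ / 2.17973e+20) s
T ≈ 1.259e+04 s = 3.496 hours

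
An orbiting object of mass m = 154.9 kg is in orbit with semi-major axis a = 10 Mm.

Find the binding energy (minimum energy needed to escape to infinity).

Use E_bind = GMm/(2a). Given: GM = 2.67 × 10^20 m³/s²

Convert to SI: a = 10 Mm = 1e+07 m.
Total orbital energy is E = −GMm/(2a); binding energy is E_bind = −E = GMm/(2a).
E_bind = 2.67e+20 · 154.9 / (2 · 1e+07) J ≈ 2.068e+15 J = 2.068 PJ.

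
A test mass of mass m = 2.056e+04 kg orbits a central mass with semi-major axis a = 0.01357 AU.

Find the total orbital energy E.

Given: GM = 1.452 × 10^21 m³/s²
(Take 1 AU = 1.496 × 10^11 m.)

Convert to SI: a = 0.01357 AU = 2.03007e+09 m.
E = −GMm / (2a).
E = −1.452e+21 · 2.056e+04 / (2 · 2.03007e+09) J ≈ -7.353e+15 J = -7.353 PJ.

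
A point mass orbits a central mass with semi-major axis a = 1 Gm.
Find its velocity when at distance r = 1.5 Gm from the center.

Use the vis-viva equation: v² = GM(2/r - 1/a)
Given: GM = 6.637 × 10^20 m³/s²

Convert to SI: a = 1 Gm = 1e+09 m; r = 1.5 Gm = 1.5e+09 m.
Vis-viva: v = √(GM · (2/r − 1/a)).
2/r − 1/a = 2/1.5e+09 − 1/1e+09 = 3.33333e-10 m⁻¹.
v = √(6.637e+20 · 3.33333e-10) m/s ≈ 4.704e+05 m/s = 470.4 km/s.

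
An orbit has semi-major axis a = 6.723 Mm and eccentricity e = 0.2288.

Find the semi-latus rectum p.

Convert to SI: a = 6.723 Mm = 6.723e+06 m.
p = a (1 − e²).
p = 6.723e+06 · (1 − (0.2288)²) = 6.723e+06 · 0.947651 ≈ 6.371e+06 m = 6.371 Mm.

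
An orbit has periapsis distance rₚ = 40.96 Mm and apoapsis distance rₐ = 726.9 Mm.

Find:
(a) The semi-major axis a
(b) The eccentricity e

Convert to SI: rₚ = 40.96 Mm = 4.096e+07 m; rₐ = 726.9 Mm = 7.269e+08 m.
(a) a = (rₚ + rₐ) / 2 = (4.096e+07 + 7.269e+08) / 2 ≈ 3.839e+08 m = 383.9 Mm.
(b) e = (rₐ − rₚ) / (rₐ + rₚ) = (7.269e+08 − 4.096e+07) / (7.269e+08 + 4.096e+07) ≈ 0.8933.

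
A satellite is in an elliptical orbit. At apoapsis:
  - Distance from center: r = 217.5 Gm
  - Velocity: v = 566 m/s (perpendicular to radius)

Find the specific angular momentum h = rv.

Convert to SI: r = 217.5 Gm = 2.175e+11 m.
With v perpendicular to r, h = r · v.
h = 2.175e+11 · 566 m²/s ≈ 1.231e+14 m²/s.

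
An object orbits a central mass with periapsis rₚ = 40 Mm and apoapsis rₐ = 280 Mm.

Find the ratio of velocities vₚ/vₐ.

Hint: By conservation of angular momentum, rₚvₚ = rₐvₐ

Convert to SI: rₚ = 40 Mm = 4e+07 m; rₐ = 280 Mm = 2.8e+08 m.
Conservation of angular momentum gives rₚvₚ = rₐvₐ, so vₚ/vₐ = rₐ/rₚ.
vₚ/vₐ = 2.8e+08 / 4e+07 ≈ 7.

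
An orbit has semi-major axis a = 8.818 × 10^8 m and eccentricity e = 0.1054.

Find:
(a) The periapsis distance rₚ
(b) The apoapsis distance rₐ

(a) rₚ = a(1 − e) = 8.818e+08 · (1 − 0.1054) = 8.818e+08 · 0.8946 ≈ 7.889e+08 m = 7.889 × 10^8 m.
(b) rₐ = a(1 + e) = 8.818e+08 · (1 + 0.1054) = 8.818e+08 · 1.1054 ≈ 9.747e+08 m = 9.747 × 10^8 m.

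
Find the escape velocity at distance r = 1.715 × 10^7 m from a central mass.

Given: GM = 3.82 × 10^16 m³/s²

Escape velocity comes from setting total energy to zero: ½v² − GM/r = 0 ⇒ v_esc = √(2GM / r).
v_esc = √(2 · 3.82e+16 / 1.715e+07) m/s ≈ 6.674e+04 m/s = 66.74 km/s.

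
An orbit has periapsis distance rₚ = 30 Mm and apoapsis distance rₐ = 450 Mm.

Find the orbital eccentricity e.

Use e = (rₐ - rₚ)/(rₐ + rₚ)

Convert to SI: rₚ = 30 Mm = 3e+07 m; rₐ = 450 Mm = 4.5e+08 m.
e = (rₐ − rₚ) / (rₐ + rₚ).
e = (4.5e+08 − 3e+07) / (4.5e+08 + 3e+07) = 4.2e+08 / 4.8e+08 ≈ 0.875.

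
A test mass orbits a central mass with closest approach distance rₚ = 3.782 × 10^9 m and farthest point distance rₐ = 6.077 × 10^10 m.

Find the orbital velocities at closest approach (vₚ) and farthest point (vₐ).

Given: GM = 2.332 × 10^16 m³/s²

Use the vis-viva equation v² = GM(2/r − 1/a) with a = (rₚ + rₐ)/2 = (3.782e+09 + 6.077e+10)/2 = 3.2276e+10 m.
vₚ = √(GM · (2/rₚ − 1/a)) = √(2.332e+16 · (2/3.782e+09 − 1/3.2276e+10)) m/s ≈ 3407 m/s = 3.407 km/s.
vₐ = √(GM · (2/rₐ − 1/a)) = √(2.332e+16 · (2/6.077e+10 − 1/3.2276e+10)) m/s ≈ 212.1 m/s = 212.1 m/s.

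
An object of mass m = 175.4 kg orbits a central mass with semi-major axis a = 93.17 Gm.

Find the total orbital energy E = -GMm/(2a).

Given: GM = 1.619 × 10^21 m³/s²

Convert to SI: a = 93.17 Gm = 9.317e+10 m.
E = −GMm / (2a).
E = −1.619e+21 · 175.4 / (2 · 9.317e+10) J ≈ -1.524e+12 J = -1.524 TJ.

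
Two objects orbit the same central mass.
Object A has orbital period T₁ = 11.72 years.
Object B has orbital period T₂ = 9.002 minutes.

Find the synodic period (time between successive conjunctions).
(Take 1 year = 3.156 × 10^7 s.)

Convert to SI: T₁ = 11.72 years = 3.69883e+08 s; T₂ = 9.002 minutes = 540.12 s.
T_syn = |T₁ · T₂ / (T₁ − T₂)|.
T_syn = |3.69883e+08 · 540.12 / (3.69883e+08 − 540.12)| s ≈ 540.1 s = 9.002 minutes.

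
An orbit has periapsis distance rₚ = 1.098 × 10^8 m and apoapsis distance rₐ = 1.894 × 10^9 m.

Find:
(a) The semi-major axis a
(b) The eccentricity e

(a) a = (rₚ + rₐ) / 2 = (1.098e+08 + 1.894e+09) / 2 ≈ 1.002e+09 m = 1.002 × 10^9 m.
(b) e = (rₐ − rₚ) / (rₐ + rₚ) = (1.894e+09 − 1.098e+08) / (1.894e+09 + 1.098e+08) ≈ 0.8904.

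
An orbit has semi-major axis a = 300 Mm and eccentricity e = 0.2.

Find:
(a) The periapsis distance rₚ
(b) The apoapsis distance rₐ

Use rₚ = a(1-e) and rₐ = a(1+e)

Convert to SI: a = 300 Mm = 3e+08 m.
(a) rₚ = a(1 − e) = 3e+08 · (1 − 0.2) = 3e+08 · 0.8 ≈ 2.4e+08 m = 240 Mm.
(b) rₐ = a(1 + e) = 3e+08 · (1 + 0.2) = 3e+08 · 1.2 ≈ 3.6e+08 m = 360 Mm.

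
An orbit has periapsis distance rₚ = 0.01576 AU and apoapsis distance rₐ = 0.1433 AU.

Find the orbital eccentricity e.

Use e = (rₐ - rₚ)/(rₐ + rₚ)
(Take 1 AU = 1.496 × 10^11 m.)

Convert to SI: rₚ = 0.01576 AU = 2.3577e+09 m; rₐ = 0.1433 AU = 2.14377e+10 m.
e = (rₐ − rₚ) / (rₐ + rₚ).
e = (2.14377e+10 − 2.3577e+09) / (2.14377e+10 + 2.3577e+09) = 1.908e+10 / 2.37954e+10 ≈ 0.8018.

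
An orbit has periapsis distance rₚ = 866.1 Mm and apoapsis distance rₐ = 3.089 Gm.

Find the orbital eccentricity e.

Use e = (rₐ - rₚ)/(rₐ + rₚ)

Convert to SI: rₚ = 866.1 Mm = 8.661e+08 m; rₐ = 3.089 Gm = 3.089e+09 m.
e = (rₐ − rₚ) / (rₐ + rₚ).
e = (3.089e+09 − 8.661e+08) / (3.089e+09 + 8.661e+08) = 2.2229e+09 / 3.9551e+09 ≈ 0.562.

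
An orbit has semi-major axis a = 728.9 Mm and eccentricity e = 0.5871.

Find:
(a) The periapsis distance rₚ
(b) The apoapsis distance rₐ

Convert to SI: a = 728.9 Mm = 7.289e+08 m.
(a) rₚ = a(1 − e) = 7.289e+08 · (1 − 0.5871) = 7.289e+08 · 0.4129 ≈ 3.01e+08 m = 301 Mm.
(b) rₐ = a(1 + e) = 7.289e+08 · (1 + 0.5871) = 7.289e+08 · 1.5871 ≈ 1.157e+09 m = 1.157 Gm.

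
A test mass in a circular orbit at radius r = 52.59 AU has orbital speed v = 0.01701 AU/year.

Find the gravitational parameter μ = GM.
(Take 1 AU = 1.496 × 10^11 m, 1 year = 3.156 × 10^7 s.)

Convert to SI: r = 52.59 AU = 7.86746e+12 m; v = 0.01701 AU/year = 80.6304 m/s.
For a circular orbit v² = GM/r, so GM = v² · r.
GM = (80.6304)² · 7.86746e+12 m³/s² ≈ 5.115e+16 m³/s² = 5.115 × 10^16 m³/s².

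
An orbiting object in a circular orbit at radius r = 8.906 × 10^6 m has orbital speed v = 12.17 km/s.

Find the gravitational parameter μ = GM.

Convert to SI: v = 12.17 km/s = 12170 m/s.
For a circular orbit v² = GM/r, so GM = v² · r.
GM = (12170)² · 8.906e+06 m³/s² ≈ 1.319e+15 m³/s² = 1.319 × 10^15 m³/s².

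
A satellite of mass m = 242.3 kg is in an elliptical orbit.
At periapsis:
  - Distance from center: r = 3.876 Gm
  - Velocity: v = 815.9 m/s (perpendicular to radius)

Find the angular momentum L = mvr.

Convert to SI: r = 3.876 Gm = 3.876e+09 m.
Since v is perpendicular to r, L = m · v · r.
L = 242.3 · 815.9 · 3.876e+09 kg·m²/s ≈ 7.663e+14 kg·m²/s.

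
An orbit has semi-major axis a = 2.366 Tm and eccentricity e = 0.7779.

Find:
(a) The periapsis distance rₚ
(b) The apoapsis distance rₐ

Convert to SI: a = 2.366 Tm = 2.366e+12 m.
(a) rₚ = a(1 − e) = 2.366e+12 · (1 − 0.7779) = 2.366e+12 · 0.2221 ≈ 5.255e+11 m = 525.5 Gm.
(b) rₐ = a(1 + e) = 2.366e+12 · (1 + 0.7779) = 2.366e+12 · 1.7779 ≈ 4.207e+12 m = 4.207 Tm.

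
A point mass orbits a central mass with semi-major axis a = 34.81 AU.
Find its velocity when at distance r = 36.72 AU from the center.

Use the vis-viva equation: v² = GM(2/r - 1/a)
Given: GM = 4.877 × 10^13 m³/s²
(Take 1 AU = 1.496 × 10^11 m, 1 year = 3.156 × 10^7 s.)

Convert to SI: a = 34.81 AU = 5.20758e+12 m; r = 36.72 AU = 5.49331e+12 m.
Vis-viva: v = √(GM · (2/r − 1/a)).
2/r − 1/a = 2/5.49331e+12 − 1/5.20758e+12 = 1.72051e-13 m⁻¹.
v = √(4.877e+13 · 1.72051e-13) m/s ≈ 2.897 m/s = 0.0006111 AU/year.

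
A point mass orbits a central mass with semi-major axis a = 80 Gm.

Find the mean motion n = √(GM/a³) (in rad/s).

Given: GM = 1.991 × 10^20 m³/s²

Convert to SI: a = 80 Gm = 8e+10 m.
n = √(GM / a³).
n = √(1.991e+20 / (8e+10)³) rad/s ≈ 6.236e-07 rad/s.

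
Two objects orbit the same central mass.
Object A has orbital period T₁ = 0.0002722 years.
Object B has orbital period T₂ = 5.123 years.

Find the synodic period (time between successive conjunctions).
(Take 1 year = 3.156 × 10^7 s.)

Convert to SI: T₁ = 0.0002722 years = 8590.63 s; T₂ = 5.123 years = 1.61682e+08 s.
T_syn = |T₁ · T₂ / (T₁ − T₂)|.
T_syn = |8590.63 · 1.61682e+08 / (8590.63 − 1.61682e+08)| s ≈ 8591 s = 0.0002722 years.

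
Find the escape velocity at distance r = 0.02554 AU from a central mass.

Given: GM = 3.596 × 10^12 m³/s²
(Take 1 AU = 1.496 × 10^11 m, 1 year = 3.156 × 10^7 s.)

Convert to SI: r = 0.02554 AU = 3.82078e+09 m.
Escape velocity comes from setting total energy to zero: ½v² − GM/r = 0 ⇒ v_esc = √(2GM / r).
v_esc = √(2 · 3.596e+12 / 3.82078e+09) m/s ≈ 43.39 m/s = 0.009153 AU/year.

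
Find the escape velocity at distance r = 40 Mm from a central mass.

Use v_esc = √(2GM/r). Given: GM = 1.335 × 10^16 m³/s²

Convert to SI: r = 40 Mm = 4e+07 m.
Escape velocity comes from setting total energy to zero: ½v² − GM/r = 0 ⇒ v_esc = √(2GM / r).
v_esc = √(2 · 1.335e+16 / 4e+07) m/s ≈ 2.584e+04 m/s = 25.84 km/s.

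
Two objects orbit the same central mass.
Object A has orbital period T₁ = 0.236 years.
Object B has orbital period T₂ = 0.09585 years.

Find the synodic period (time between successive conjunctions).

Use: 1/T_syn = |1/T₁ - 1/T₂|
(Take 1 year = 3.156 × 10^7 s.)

Convert to SI: T₁ = 0.236 years = 7.44816e+06 s; T₂ = 0.09585 years = 3.02503e+06 s.
T_syn = |T₁ · T₂ / (T₁ − T₂)|.
T_syn = |7.44816e+06 · 3.02503e+06 / (7.44816e+06 − 3.02503e+06)| s ≈ 5.094e+06 s = 0.1614 years.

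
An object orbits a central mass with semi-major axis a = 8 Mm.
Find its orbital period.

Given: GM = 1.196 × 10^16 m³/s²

Convert to SI: a = 8 Mm = 8e+06 m.
Kepler's third law: T = 2π √(a³ / GM).
Substituting a = 8e+06 m and GM = 1.196e+16 m³/s²:
T = 2π √((8e+06)³ / 1.196e+16) s
T ≈ 1300 s = 21.67 minutes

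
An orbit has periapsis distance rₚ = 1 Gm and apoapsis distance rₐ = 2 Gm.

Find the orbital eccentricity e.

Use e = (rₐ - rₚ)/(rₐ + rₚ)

Convert to SI: rₚ = 1 Gm = 1e+09 m; rₐ = 2 Gm = 2e+09 m.
e = (rₐ − rₚ) / (rₐ + rₚ).
e = (2e+09 − 1e+09) / (2e+09 + 1e+09) = 1e+09 / 3e+09 ≈ 0.3333.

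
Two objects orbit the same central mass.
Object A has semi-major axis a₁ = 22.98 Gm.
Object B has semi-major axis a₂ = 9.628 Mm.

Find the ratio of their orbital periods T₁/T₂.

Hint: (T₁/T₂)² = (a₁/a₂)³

Convert to SI: a₁ = 22.98 Gm = 2.298e+10 m; a₂ = 9.628 Mm = 9.628e+06 m.
From Kepler's third law, (T₁/T₂)² = (a₁/a₂)³, so T₁/T₂ = (a₁/a₂)^(3/2).
a₁/a₂ = 2.298e+10 / 9.628e+06 = 2386.79.
T₁/T₂ = (2386.79)^(3/2) ≈ 1.166e+05.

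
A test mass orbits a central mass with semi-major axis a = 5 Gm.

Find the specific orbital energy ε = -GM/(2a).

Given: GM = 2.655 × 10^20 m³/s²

Convert to SI: a = 5 Gm = 5e+09 m.
ε = −GM / (2a).
ε = −2.655e+20 / (2 · 5e+09) J/kg ≈ -2.655e+10 J/kg = -26.55 GJ/kg.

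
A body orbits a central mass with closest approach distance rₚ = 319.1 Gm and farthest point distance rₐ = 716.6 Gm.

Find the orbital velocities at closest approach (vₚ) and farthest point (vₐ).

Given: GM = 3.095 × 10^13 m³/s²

Convert to SI: rₚ = 319.1 Gm = 3.191e+11 m; rₐ = 716.6 Gm = 7.166e+11 m.
Use the vis-viva equation v² = GM(2/r − 1/a) with a = (rₚ + rₐ)/2 = (3.191e+11 + 7.166e+11)/2 = 5.1785e+11 m.
vₚ = √(GM · (2/rₚ − 1/a)) = √(3.095e+13 · (2/3.191e+11 − 1/5.1785e+11)) m/s ≈ 11.59 m/s = 11.59 m/s.
vₐ = √(GM · (2/rₐ − 1/a)) = √(3.095e+13 · (2/7.166e+11 − 1/5.1785e+11)) m/s ≈ 5.159 m/s = 5.159 m/s.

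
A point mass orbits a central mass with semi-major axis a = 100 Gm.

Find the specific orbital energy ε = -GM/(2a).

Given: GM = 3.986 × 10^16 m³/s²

Convert to SI: a = 100 Gm = 1e+11 m.
ε = −GM / (2a).
ε = −3.986e+16 / (2 · 1e+11) J/kg ≈ -1.993e+05 J/kg = -199.3 kJ/kg.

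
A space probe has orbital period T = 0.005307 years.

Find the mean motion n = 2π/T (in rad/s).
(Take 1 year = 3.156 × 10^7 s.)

Convert to SI: T = 0.005307 years = 167489 s.
n = 2π / T.
n = 2π / 167489 s ≈ 3.751e-05 rad/s.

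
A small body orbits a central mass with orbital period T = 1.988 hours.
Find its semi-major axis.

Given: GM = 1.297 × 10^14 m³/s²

Convert to SI: T = 1.988 hours = 7156.8 s.
Invert Kepler's third law: a = (GM · T² / (4π²))^(1/3).
Substituting T = 7156.8 s and GM = 1.297e+14 m³/s²:
a = (1.297e+14 · (7156.8)² / (4π²))^(1/3) m
a ≈ 5.521e+06 m = 5.521 Mm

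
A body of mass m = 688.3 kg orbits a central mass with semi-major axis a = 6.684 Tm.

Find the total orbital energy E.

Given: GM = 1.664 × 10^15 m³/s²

Convert to SI: a = 6.684 Tm = 6.684e+12 m.
E = −GMm / (2a).
E = −1.664e+15 · 688.3 / (2 · 6.684e+12) J ≈ -8.568e+04 J = -85.68 kJ.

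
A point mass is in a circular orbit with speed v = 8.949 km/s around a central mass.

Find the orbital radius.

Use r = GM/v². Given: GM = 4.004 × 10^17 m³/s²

Convert to SI: v = 8.949 km/s = 8949 m/s.
For a circular orbit, v² = GM / r, so r = GM / v².
r = 4.004e+17 / (8949)² m ≈ 5e+09 m = 5 Gm.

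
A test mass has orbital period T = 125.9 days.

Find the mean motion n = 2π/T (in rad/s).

Convert to SI: T = 125.9 days = 1.08778e+07 s.
n = 2π / T.
n = 2π / 1.08778e+07 s ≈ 5.776e-07 rad/s.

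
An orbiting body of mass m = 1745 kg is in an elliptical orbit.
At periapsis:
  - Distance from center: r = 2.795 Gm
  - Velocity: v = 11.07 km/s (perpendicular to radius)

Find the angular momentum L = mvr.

Convert to SI: r = 2.795 Gm = 2.795e+09 m; v = 11.07 km/s = 11070 m/s.
Since v is perpendicular to r, L = m · v · r.
L = 1745 · 11070 · 2.795e+09 kg·m²/s ≈ 5.399e+16 kg·m²/s.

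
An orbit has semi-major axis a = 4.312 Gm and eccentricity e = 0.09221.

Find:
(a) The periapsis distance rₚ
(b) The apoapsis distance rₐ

Convert to SI: a = 4.312 Gm = 4.312e+09 m.
(a) rₚ = a(1 − e) = 4.312e+09 · (1 − 0.09221) = 4.312e+09 · 0.90779 ≈ 3.914e+09 m = 3.914 Gm.
(b) rₐ = a(1 + e) = 4.312e+09 · (1 + 0.09221) = 4.312e+09 · 1.09221 ≈ 4.71e+09 m = 4.71 Gm.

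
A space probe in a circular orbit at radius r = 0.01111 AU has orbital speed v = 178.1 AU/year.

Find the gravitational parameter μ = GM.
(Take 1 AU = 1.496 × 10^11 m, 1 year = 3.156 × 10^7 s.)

Convert to SI: r = 0.01111 AU = 1.66206e+09 m; v = 178.1 AU/year = 844226 m/s.
For a circular orbit v² = GM/r, so GM = v² · r.
GM = (844226)² · 1.66206e+09 m³/s² ≈ 1.185e+21 m³/s² = 1.185 × 10^21 m³/s².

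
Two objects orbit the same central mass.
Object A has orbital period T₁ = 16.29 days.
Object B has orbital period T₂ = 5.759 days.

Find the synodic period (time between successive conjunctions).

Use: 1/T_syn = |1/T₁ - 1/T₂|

Convert to SI: T₁ = 16.29 days = 1.40746e+06 s; T₂ = 5.759 days = 497578 s.
T_syn = |T₁ · T₂ / (T₁ − T₂)|.
T_syn = |1.40746e+06 · 497578 / (1.40746e+06 − 497578)| s ≈ 7.697e+05 s = 8.908 days.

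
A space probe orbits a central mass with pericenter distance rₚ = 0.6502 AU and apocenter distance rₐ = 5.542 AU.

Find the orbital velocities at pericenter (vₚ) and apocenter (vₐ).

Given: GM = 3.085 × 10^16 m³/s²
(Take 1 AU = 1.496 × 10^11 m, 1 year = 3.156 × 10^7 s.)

Convert to SI: rₚ = 0.6502 AU = 9.72699e+10 m; rₐ = 5.542 AU = 8.29083e+11 m.
Use the vis-viva equation v² = GM(2/r − 1/a) with a = (rₚ + rₐ)/2 = (9.72699e+10 + 8.29083e+11)/2 = 4.63177e+11 m.
vₚ = √(GM · (2/rₚ − 1/a)) = √(3.085e+16 · (2/9.72699e+10 − 1/4.63177e+11)) m/s ≈ 753.5 m/s = 0.159 AU/year.
vₐ = √(GM · (2/rₐ − 1/a)) = √(3.085e+16 · (2/8.29083e+11 − 1/4.63177e+11)) m/s ≈ 88.4 m/s = 0.01865 AU/year.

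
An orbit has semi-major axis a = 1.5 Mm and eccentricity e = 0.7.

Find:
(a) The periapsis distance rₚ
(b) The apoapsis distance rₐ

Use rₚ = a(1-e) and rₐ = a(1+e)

Convert to SI: a = 1.5 Mm = 1.5e+06 m.
(a) rₚ = a(1 − e) = 1.5e+06 · (1 − 0.7) = 1.5e+06 · 0.3 ≈ 4.5e+05 m = 450 km.
(b) rₐ = a(1 + e) = 1.5e+06 · (1 + 0.7) = 1.5e+06 · 1.7 ≈ 2.55e+06 m = 2.55 Mm.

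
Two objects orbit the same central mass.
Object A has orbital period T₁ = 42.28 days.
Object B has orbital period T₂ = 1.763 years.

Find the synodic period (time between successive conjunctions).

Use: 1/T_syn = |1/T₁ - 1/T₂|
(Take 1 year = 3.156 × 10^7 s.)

Convert to SI: T₁ = 42.28 days = 3.65299e+06 s; T₂ = 1.763 years = 5.56403e+07 s.
T_syn = |T₁ · T₂ / (T₁ − T₂)|.
T_syn = |3.65299e+06 · 5.56403e+07 / (3.65299e+06 − 5.56403e+07)| s ≈ 3.91e+06 s = 45.25 days.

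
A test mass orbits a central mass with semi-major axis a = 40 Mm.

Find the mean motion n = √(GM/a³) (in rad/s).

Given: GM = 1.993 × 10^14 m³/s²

Convert to SI: a = 40 Mm = 4e+07 m.
n = √(GM / a³).
n = √(1.993e+14 / (4e+07)³) rad/s ≈ 5.58e-05 rad/s.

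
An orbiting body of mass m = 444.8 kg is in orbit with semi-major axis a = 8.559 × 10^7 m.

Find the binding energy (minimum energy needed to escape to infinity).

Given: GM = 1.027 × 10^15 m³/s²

Total orbital energy is E = −GMm/(2a); binding energy is E_bind = −E = GMm/(2a).
E_bind = 1.027e+15 · 444.8 / (2 · 8.559e+07) J ≈ 2.669e+09 J = 2.669 GJ.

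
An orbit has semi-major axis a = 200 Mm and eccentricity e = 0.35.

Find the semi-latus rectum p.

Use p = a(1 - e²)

Convert to SI: a = 200 Mm = 2e+08 m.
p = a (1 − e²).
p = 2e+08 · (1 − (0.35)²) = 2e+08 · 0.8775 ≈ 1.755e+08 m = 175.5 Mm.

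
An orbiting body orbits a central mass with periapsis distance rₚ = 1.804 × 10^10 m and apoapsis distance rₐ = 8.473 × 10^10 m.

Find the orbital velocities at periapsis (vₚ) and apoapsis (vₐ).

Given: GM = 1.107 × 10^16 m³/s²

Use the vis-viva equation v² = GM(2/r − 1/a) with a = (rₚ + rₐ)/2 = (1.804e+10 + 8.473e+10)/2 = 5.1385e+10 m.
vₚ = √(GM · (2/rₚ − 1/a)) = √(1.107e+16 · (2/1.804e+10 − 1/5.1385e+10)) m/s ≈ 1006 m/s = 1.006 km/s.
vₐ = √(GM · (2/rₐ − 1/a)) = √(1.107e+16 · (2/8.473e+10 − 1/5.1385e+10)) m/s ≈ 214.2 m/s = 214.2 m/s.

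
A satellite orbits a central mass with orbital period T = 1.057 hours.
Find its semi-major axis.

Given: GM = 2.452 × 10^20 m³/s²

Convert to SI: T = 1.057 hours = 3805.2 s.
Invert Kepler's third law: a = (GM · T² / (4π²))^(1/3).
Substituting T = 3805.2 s and GM = 2.452e+20 m³/s²:
a = (2.452e+20 · (3805.2)² / (4π²))^(1/3) m
a ≈ 4.48e+08 m = 4.48 × 10^8 m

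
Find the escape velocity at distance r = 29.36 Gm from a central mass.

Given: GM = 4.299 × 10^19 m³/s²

Convert to SI: r = 29.36 Gm = 2.936e+10 m.
Escape velocity comes from setting total energy to zero: ½v² − GM/r = 0 ⇒ v_esc = √(2GM / r).
v_esc = √(2 · 4.299e+19 / 2.936e+10) m/s ≈ 5.412e+04 m/s = 54.12 km/s.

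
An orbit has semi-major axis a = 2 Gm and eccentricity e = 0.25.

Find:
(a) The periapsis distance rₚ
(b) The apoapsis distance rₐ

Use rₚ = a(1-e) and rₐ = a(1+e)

Convert to SI: a = 2 Gm = 2e+09 m.
(a) rₚ = a(1 − e) = 2e+09 · (1 − 0.25) = 2e+09 · 0.75 ≈ 1.5e+09 m = 1.5 Gm.
(b) rₐ = a(1 + e) = 2e+09 · (1 + 0.25) = 2e+09 · 1.25 ≈ 2.5e+09 m = 2.5 Gm.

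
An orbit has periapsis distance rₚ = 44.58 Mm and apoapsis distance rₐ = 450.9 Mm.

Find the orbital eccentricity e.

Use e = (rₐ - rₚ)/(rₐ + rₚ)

Convert to SI: rₚ = 44.58 Mm = 4.458e+07 m; rₐ = 450.9 Mm = 4.509e+08 m.
e = (rₐ − rₚ) / (rₐ + rₚ).
e = (4.509e+08 − 4.458e+07) / (4.509e+08 + 4.458e+07) = 4.0632e+08 / 4.9548e+08 ≈ 0.8201.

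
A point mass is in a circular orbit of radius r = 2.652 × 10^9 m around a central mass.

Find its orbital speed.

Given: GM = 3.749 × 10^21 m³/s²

For a circular orbit, gravity supplies the centripetal force, so v = √(GM / r).
v = √(3.749e+21 / 2.652e+09) m/s ≈ 1.189e+06 m/s = 1189 km/s.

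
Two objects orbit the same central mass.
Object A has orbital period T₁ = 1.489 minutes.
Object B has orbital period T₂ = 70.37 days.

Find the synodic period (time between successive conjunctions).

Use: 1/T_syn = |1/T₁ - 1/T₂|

Convert to SI: T₁ = 1.489 minutes = 89.34 s; T₂ = 70.37 days = 6.07997e+06 s.
T_syn = |T₁ · T₂ / (T₁ − T₂)|.
T_syn = |89.34 · 6.07997e+06 / (89.34 − 6.07997e+06)| s ≈ 89.34 s = 1.489 minutes.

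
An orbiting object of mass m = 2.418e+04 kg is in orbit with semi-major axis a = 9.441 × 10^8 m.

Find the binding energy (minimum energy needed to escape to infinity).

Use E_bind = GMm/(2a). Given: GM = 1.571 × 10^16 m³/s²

Total orbital energy is E = −GMm/(2a); binding energy is E_bind = −E = GMm/(2a).
E_bind = 1.571e+16 · 2.418e+04 / (2 · 9.441e+08) J ≈ 2.012e+11 J = 201.2 GJ.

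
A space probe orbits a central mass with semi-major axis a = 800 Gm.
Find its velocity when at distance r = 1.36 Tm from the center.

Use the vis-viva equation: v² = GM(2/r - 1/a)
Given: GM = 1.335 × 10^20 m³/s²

Convert to SI: a = 800 Gm = 8e+11 m; r = 1.36 Tm = 1.36e+12 m.
Vis-viva: v = √(GM · (2/r − 1/a)).
2/r − 1/a = 2/1.36e+12 − 1/8e+11 = 2.20588e-13 m⁻¹.
v = √(1.335e+20 · 2.20588e-13) m/s ≈ 5427 m/s = 5.427 km/s.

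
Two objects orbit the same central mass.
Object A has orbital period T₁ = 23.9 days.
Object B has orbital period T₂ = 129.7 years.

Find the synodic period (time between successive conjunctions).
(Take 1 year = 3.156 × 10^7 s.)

Convert to SI: T₁ = 23.9 days = 2.06496e+06 s; T₂ = 129.7 years = 4.09333e+09 s.
T_syn = |T₁ · T₂ / (T₁ − T₂)|.
T_syn = |2.06496e+06 · 4.09333e+09 / (2.06496e+06 − 4.09333e+09)| s ≈ 2.066e+06 s = 23.91 days.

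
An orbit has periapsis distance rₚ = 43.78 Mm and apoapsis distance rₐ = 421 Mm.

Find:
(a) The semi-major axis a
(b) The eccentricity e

Convert to SI: rₚ = 43.78 Mm = 4.378e+07 m; rₐ = 421 Mm = 4.21e+08 m.
(a) a = (rₚ + rₐ) / 2 = (4.378e+07 + 4.21e+08) / 2 ≈ 2.324e+08 m = 232.4 Mm.
(b) e = (rₐ − rₚ) / (rₐ + rₚ) = (4.21e+08 − 4.378e+07) / (4.21e+08 + 4.378e+07) ≈ 0.8116.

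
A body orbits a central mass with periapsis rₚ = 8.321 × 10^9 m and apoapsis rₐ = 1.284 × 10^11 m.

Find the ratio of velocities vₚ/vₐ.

Conservation of angular momentum gives rₚvₚ = rₐvₐ, so vₚ/vₐ = rₐ/rₚ.
vₚ/vₐ = 1.284e+11 / 8.321e+09 ≈ 15.43.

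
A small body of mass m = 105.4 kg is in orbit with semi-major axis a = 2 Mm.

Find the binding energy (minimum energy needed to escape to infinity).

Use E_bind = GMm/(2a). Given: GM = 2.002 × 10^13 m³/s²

Convert to SI: a = 2 Mm = 2e+06 m.
Total orbital energy is E = −GMm/(2a); binding energy is E_bind = −E = GMm/(2a).
E_bind = 2.002e+13 · 105.4 / (2 · 2e+06) J ≈ 5.275e+08 J = 527.5 MJ.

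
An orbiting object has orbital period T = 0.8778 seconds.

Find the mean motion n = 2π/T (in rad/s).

n = 2π / T.
n = 2π / 0.8778 s ≈ 7.158 rad/s.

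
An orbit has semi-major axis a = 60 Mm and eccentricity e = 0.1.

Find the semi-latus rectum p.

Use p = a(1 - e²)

Convert to SI: a = 60 Mm = 6e+07 m.
p = a (1 − e²).
p = 6e+07 · (1 − (0.1)²) = 6e+07 · 0.99 ≈ 5.94e+07 m = 59.4 Mm.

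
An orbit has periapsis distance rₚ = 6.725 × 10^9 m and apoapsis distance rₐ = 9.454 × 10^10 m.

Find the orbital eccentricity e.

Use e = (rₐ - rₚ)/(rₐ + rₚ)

e = (rₐ − rₚ) / (rₐ + rₚ).
e = (9.454e+10 − 6.725e+09) / (9.454e+10 + 6.725e+09) = 8.7815e+10 / 1.01265e+11 ≈ 0.8672.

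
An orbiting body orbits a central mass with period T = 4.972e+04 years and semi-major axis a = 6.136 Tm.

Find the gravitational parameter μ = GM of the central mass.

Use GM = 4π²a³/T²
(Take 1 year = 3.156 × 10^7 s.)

Convert to SI: T = 4.972e+04 years = 1.56916e+12 s; a = 6.136 Tm = 6.136e+12 m.
GM = 4π² · a³ / T².
GM = 4π² · (6.136e+12)³ / (1.56916e+12)² m³/s² ≈ 3.704e+15 m³/s² = 3.704 × 10^15 m³/s².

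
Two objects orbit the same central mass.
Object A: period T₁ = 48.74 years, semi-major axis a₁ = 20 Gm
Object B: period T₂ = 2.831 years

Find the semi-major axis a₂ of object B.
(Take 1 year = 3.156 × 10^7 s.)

Convert to SI: T₁ = 48.74 years = 1.53823e+09 s; a₁ = 20 Gm = 2e+10 m; T₂ = 2.831 years = 8.93464e+07 s.
Kepler's third law: (T₁/T₂)² = (a₁/a₂)³ ⇒ a₂ = a₁ · (T₂/T₁)^(2/3).
T₂/T₁ = 8.93464e+07 / 1.53823e+09 = 0.0580837.
a₂ = 2e+10 · (0.0580837)^(2/3) m ≈ 3e+09 m = 3 Gm.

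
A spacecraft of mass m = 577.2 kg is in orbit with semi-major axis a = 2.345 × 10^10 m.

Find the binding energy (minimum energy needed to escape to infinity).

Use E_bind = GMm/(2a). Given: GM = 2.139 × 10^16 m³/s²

Total orbital energy is E = −GMm/(2a); binding energy is E_bind = −E = GMm/(2a).
E_bind = 2.139e+16 · 577.2 / (2 · 2.345e+10) J ≈ 2.632e+08 J = 263.2 MJ.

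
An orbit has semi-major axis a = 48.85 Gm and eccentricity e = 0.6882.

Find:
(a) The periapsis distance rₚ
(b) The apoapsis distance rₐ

Convert to SI: a = 48.85 Gm = 4.885e+10 m.
(a) rₚ = a(1 − e) = 4.885e+10 · (1 − 0.6882) = 4.885e+10 · 0.3118 ≈ 1.523e+10 m = 15.23 Gm.
(b) rₐ = a(1 + e) = 4.885e+10 · (1 + 0.6882) = 4.885e+10 · 1.6882 ≈ 8.247e+10 m = 82.47 Gm.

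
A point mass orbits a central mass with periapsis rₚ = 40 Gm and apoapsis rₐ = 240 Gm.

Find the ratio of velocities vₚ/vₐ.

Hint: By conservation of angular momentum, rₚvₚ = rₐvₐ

Convert to SI: rₚ = 40 Gm = 4e+10 m; rₐ = 240 Gm = 2.4e+11 m.
Conservation of angular momentum gives rₚvₚ = rₐvₐ, so vₚ/vₐ = rₐ/rₚ.
vₚ/vₐ = 2.4e+11 / 4e+10 ≈ 6.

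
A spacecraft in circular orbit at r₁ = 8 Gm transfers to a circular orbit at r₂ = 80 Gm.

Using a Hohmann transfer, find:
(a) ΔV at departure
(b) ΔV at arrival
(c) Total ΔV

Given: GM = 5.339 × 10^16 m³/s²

Convert to SI: r₁ = 8 Gm = 8e+09 m; r₂ = 80 Gm = 8e+10 m.
Transfer semi-major axis: a_t = (r₁ + r₂)/2 = (8e+09 + 8e+10)/2 = 4.4e+10 m.
Circular speeds: v₁ = √(GM/r₁) = 2583.36 m/s, v₂ = √(GM/r₂) = 816.93 m/s.
Transfer speeds (vis-viva v² = GM(2/r − 1/a_t)): v₁ᵗ = 3483.4 m/s, v₂ᵗ = 348.34 m/s.
(a) ΔV₁ = |v₁ᵗ − v₁| ≈ 900 m/s = 900 m/s.
(b) ΔV₂ = |v₂ − v₂ᵗ| ≈ 468.6 m/s = 468.6 m/s.
(c) ΔV_total = ΔV₁ + ΔV₂ ≈ 1369 m/s = 1.369 km/s.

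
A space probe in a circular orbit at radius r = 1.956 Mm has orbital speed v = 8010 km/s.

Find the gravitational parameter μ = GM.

Convert to SI: r = 1.956 Mm = 1.956e+06 m; v = 8010 km/s = 8.01e+06 m/s.
For a circular orbit v² = GM/r, so GM = v² · r.
GM = (8.01e+06)² · 1.956e+06 m³/s² ≈ 1.255e+20 m³/s² = 1.255 × 10^20 m³/s².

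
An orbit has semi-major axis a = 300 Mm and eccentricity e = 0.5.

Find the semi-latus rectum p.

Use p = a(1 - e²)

Convert to SI: a = 300 Mm = 3e+08 m.
p = a (1 − e²).
p = 3e+08 · (1 − (0.5)²) = 3e+08 · 0.75 ≈ 2.25e+08 m = 225 Mm.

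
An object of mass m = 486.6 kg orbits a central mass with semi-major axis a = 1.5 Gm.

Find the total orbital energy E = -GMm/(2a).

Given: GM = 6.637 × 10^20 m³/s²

Convert to SI: a = 1.5 Gm = 1.5e+09 m.
E = −GMm / (2a).
E = −6.637e+20 · 486.6 / (2 · 1.5e+09) J ≈ -1.077e+14 J = -107.7 TJ.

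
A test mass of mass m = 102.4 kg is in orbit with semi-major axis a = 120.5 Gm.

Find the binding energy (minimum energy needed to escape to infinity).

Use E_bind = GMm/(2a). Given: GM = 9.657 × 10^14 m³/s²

Convert to SI: a = 120.5 Gm = 1.205e+11 m.
Total orbital energy is E = −GMm/(2a); binding energy is E_bind = −E = GMm/(2a).
E_bind = 9.657e+14 · 102.4 / (2 · 1.205e+11) J ≈ 4.103e+05 J = 410.3 kJ.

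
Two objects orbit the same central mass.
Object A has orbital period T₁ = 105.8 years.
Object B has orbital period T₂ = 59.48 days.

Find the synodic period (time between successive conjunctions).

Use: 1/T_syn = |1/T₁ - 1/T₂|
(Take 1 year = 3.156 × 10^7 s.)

Convert to SI: T₁ = 105.8 years = 3.33905e+09 s; T₂ = 59.48 days = 5.13907e+06 s.
T_syn = |T₁ · T₂ / (T₁ − T₂)|.
T_syn = |3.33905e+09 · 5.13907e+06 / (3.33905e+09 − 5.13907e+06)| s ≈ 5.147e+06 s = 59.57 days.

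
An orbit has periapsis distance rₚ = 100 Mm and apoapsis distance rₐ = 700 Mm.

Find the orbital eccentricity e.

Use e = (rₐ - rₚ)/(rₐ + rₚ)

Convert to SI: rₚ = 100 Mm = 1e+08 m; rₐ = 700 Mm = 7e+08 m.
e = (rₐ − rₚ) / (rₐ + rₚ).
e = (7e+08 − 1e+08) / (7e+08 + 1e+08) = 6e+08 / 8e+08 ≈ 0.75.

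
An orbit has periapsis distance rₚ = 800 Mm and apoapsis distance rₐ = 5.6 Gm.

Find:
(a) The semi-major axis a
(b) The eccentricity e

Convert to SI: rₚ = 800 Mm = 8e+08 m; rₐ = 5.6 Gm = 5.6e+09 m.
(a) a = (rₚ + rₐ) / 2 = (8e+08 + 5.6e+09) / 2 ≈ 3.2e+09 m = 3.2 Gm.
(b) e = (rₐ − rₚ) / (rₐ + rₚ) = (5.6e+09 − 8e+08) / (5.6e+09 + 8e+08) ≈ 0.75.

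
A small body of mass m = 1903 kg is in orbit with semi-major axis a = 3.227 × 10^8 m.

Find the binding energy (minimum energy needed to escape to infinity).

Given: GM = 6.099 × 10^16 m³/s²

Total orbital energy is E = −GMm/(2a); binding energy is E_bind = −E = GMm/(2a).
E_bind = 6.099e+16 · 1903 / (2 · 3.227e+08) J ≈ 1.798e+11 J = 179.8 GJ.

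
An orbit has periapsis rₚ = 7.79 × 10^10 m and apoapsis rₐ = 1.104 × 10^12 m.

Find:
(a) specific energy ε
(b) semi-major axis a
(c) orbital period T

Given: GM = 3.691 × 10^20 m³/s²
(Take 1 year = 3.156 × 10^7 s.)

(a) With a = (rₚ + rₐ)/2 = 5.9095e+11 m, ε = −GM/(2a) = −3.691e+20/(2 · 5.9095e+11) J/kg ≈ -3.123e+08 J/kg
(b) a = (rₚ + rₐ)/2 = (7.79e+10 + 1.104e+12)/2 ≈ 5.91e+11 m
(c) With a = (rₚ + rₐ)/2 = 5.9095e+11 m, T = 2π √(a³/GM) = 2π √((5.9095e+11)³/3.691e+20) s ≈ 1.486e+08 s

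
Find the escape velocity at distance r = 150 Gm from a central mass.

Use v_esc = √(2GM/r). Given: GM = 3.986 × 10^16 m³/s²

Convert to SI: r = 150 Gm = 1.5e+11 m.
Escape velocity comes from setting total energy to zero: ½v² − GM/r = 0 ⇒ v_esc = √(2GM / r).
v_esc = √(2 · 3.986e+16 / 1.5e+11) m/s ≈ 729 m/s = 729 m/s.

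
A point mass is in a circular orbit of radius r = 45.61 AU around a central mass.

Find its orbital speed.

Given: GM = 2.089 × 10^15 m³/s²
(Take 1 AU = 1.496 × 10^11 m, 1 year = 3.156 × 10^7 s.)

Convert to SI: r = 45.61 AU = 6.82326e+12 m.
For a circular orbit, gravity supplies the centripetal force, so v = √(GM / r).
v = √(2.089e+15 / 6.82326e+12) m/s ≈ 17.5 m/s = 0.003691 AU/year.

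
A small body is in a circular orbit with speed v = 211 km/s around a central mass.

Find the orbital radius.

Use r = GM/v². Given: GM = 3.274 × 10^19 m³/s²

Convert to SI: v = 211 km/s = 211000 m/s.
For a circular orbit, v² = GM / r, so r = GM / v².
r = 3.274e+19 / (211000)² m ≈ 7.354e+08 m = 7.354 × 10^8 m.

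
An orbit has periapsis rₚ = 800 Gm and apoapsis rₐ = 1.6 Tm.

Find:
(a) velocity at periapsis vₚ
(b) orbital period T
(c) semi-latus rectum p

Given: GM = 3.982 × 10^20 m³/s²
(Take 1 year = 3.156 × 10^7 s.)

Convert to SI: rₚ = 800 Gm = 8e+11 m; rₐ = 1.6 Tm = 1.6e+12 m.
(a) With a = (rₚ + rₐ)/2 = 1.2e+12 m, vₚ = √(GM (2/rₚ − 1/a)) = √(3.982e+20 · (2/8e+11 − 1/1.2e+12)) m/s ≈ 2.576e+04 m/s
(b) With a = (rₚ + rₐ)/2 = 1.2e+12 m, T = 2π √(a³/GM) = 2π √((1.2e+12)³/3.982e+20) s ≈ 4.139e+08 s
(c) From a = (rₚ + rₐ)/2 = 1.2e+12 m and e = (rₐ − rₚ)/(rₐ + rₚ) = 0.333333, p = a(1 − e²) = 1.2e+12 · (1 − (0.333333)²) ≈ 1.067e+12 m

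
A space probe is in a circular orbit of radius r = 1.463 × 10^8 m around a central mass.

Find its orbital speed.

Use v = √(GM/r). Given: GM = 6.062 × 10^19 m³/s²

For a circular orbit, gravity supplies the centripetal force, so v = √(GM / r).
v = √(6.062e+19 / 1.463e+08) m/s ≈ 6.437e+05 m/s = 643.7 km/s.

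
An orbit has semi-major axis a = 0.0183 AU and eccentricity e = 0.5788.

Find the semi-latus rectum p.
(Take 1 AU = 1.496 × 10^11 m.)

Convert to SI: a = 0.0183 AU = 2.73768e+09 m.
p = a (1 − e²).
p = 2.73768e+09 · (1 − (0.5788)²) = 2.73768e+09 · 0.664991 ≈ 1.821e+09 m = 0.01217 AU.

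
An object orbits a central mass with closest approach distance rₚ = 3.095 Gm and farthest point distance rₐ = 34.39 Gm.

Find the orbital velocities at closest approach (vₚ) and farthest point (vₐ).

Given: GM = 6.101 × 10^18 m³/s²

Convert to SI: rₚ = 3.095 Gm = 3.095e+09 m; rₐ = 34.39 Gm = 3.439e+10 m.
Use the vis-viva equation v² = GM(2/r − 1/a) with a = (rₚ + rₐ)/2 = (3.095e+09 + 3.439e+10)/2 = 1.87425e+10 m.
vₚ = √(GM · (2/rₚ − 1/a)) = √(6.101e+18 · (2/3.095e+09 − 1/1.87425e+10)) m/s ≈ 6.014e+04 m/s = 60.14 km/s.
vₐ = √(GM · (2/rₐ − 1/a)) = √(6.101e+18 · (2/3.439e+10 − 1/1.87425e+10)) m/s ≈ 5413 m/s = 5.413 km/s.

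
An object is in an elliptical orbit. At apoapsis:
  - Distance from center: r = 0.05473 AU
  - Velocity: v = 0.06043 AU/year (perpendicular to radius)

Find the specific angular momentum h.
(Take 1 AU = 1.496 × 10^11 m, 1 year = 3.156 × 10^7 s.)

Convert to SI: r = 0.05473 AU = 8.18761e+09 m; v = 0.06043 AU/year = 286.449 m/s.
With v perpendicular to r, h = r · v.
h = 8.18761e+09 · 286.449 m²/s ≈ 2.345e+12 m²/s.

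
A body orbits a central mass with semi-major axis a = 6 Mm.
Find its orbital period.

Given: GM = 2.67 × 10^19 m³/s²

Convert to SI: a = 6 Mm = 6e+06 m.
Kepler's third law: T = 2π √(a³ / GM).
Substituting a = 6e+06 m and GM = 2.67e+19 m³/s²:
T = 2π √((6e+06)³ / 2.67e+19) s
T ≈ 17.87 s = 17.87 seconds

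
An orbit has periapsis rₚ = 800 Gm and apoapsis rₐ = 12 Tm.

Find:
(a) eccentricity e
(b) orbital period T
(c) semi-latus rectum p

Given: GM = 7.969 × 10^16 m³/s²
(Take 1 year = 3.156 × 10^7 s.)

Convert to SI: rₚ = 800 Gm = 8e+11 m; rₐ = 12 Tm = 1.2e+13 m.
(a) e = (rₐ − rₚ)/(rₐ + rₚ) = (1.2e+13 − 8e+11)/(1.2e+13 + 8e+11) ≈ 0.875
(b) With a = (rₚ + rₐ)/2 = 6.4e+12 m, T = 2π √(a³/GM) = 2π √((6.4e+12)³/7.969e+16) s ≈ 3.604e+11 s
(c) From a = (rₚ + rₐ)/2 = 6.4e+12 m and e = (rₐ − rₚ)/(rₐ + rₚ) = 0.875, p = a(1 − e²) = 6.4e+12 · (1 − (0.875)²) ≈ 1.5e+12 m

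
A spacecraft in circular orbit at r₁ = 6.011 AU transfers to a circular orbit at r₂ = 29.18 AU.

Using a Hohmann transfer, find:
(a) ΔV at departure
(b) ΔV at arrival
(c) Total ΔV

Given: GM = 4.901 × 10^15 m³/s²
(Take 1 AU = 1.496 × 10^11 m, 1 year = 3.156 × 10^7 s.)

Convert to SI: r₁ = 6.011 AU = 8.99246e+11 m; r₂ = 29.18 AU = 4.36533e+12 m.
Transfer semi-major axis: a_t = (r₁ + r₂)/2 = (8.99246e+11 + 4.36533e+12)/2 = 2.63229e+12 m.
Circular speeds: v₁ = √(GM/r₁) = 73.825 m/s, v₂ = √(GM/r₂) = 33.5069 m/s.
Transfer speeds (vis-viva v² = GM(2/r − 1/a_t)): v₁ᵗ = 95.0703 m/s, v₂ᵗ = 19.5842 m/s.
(a) ΔV₁ = |v₁ᵗ − v₁| ≈ 21.25 m/s = 0.004482 AU/year.
(b) ΔV₂ = |v₂ − v₂ᵗ| ≈ 13.92 m/s = 0.002937 AU/year.
(c) ΔV_total = ΔV₁ + ΔV₂ ≈ 35.17 m/s = 0.007419 AU/year.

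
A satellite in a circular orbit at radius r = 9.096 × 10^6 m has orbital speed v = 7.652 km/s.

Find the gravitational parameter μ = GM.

Convert to SI: v = 7.652 km/s = 7652 m/s.
For a circular orbit v² = GM/r, so GM = v² · r.
GM = (7652)² · 9.096e+06 m³/s² ≈ 5.326e+14 m³/s² = 5.326 × 10^14 m³/s².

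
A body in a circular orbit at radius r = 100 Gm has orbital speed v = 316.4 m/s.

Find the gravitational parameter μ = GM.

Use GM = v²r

Convert to SI: r = 100 Gm = 1e+11 m.
For a circular orbit v² = GM/r, so GM = v² · r.
GM = (316.4)² · 1e+11 m³/s² ≈ 1.001e+16 m³/s² = 1.001 × 10^16 m³/s².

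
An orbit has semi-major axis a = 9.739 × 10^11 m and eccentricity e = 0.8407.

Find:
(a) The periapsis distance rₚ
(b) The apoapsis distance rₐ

(a) rₚ = a(1 − e) = 9.739e+11 · (1 − 0.8407) = 9.739e+11 · 0.1593 ≈ 1.551e+11 m = 1.551 × 10^11 m.
(b) rₐ = a(1 + e) = 9.739e+11 · (1 + 0.8407) = 9.739e+11 · 1.8407 ≈ 1.793e+12 m = 1.793 × 10^12 m.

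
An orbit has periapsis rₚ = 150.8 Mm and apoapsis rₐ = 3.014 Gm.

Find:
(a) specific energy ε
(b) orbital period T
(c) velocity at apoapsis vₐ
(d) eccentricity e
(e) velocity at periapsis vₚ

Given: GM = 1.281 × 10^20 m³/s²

Convert to SI: rₚ = 150.8 Mm = 1.508e+08 m; rₐ = 3.014 Gm = 3.014e+09 m.
(a) With a = (rₚ + rₐ)/2 = 1.5824e+09 m, ε = −GM/(2a) = −1.281e+20/(2 · 1.5824e+09) J/kg ≈ -4.048e+10 J/kg
(b) With a = (rₚ + rₐ)/2 = 1.5824e+09 m, T = 2π √(a³/GM) = 2π √((1.5824e+09)³/1.281e+20) s ≈ 3.494e+04 s
(c) With a = (rₚ + rₐ)/2 = 1.5824e+09 m, vₐ = √(GM (2/rₐ − 1/a)) = √(1.281e+20 · (2/3.014e+09 − 1/1.5824e+09)) m/s ≈ 6.364e+04 m/s
(d) e = (rₐ − rₚ)/(rₐ + rₚ) = (3.014e+09 − 1.508e+08)/(3.014e+09 + 1.508e+08) ≈ 0.9047
(e) With a = (rₚ + rₐ)/2 = 1.5824e+09 m, vₚ = √(GM (2/rₚ − 1/a)) = √(1.281e+20 · (2/1.508e+08 − 1/1.5824e+09)) m/s ≈ 1.272e+06 m/s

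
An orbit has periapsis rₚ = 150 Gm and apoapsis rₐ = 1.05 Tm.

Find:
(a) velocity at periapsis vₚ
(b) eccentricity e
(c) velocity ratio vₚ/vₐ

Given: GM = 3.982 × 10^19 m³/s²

Convert to SI: rₚ = 150 Gm = 1.5e+11 m; rₐ = 1.05 Tm = 1.05e+12 m.
(a) With a = (rₚ + rₐ)/2 = 6e+11 m, vₚ = √(GM (2/rₚ − 1/a)) = √(3.982e+19 · (2/1.5e+11 − 1/6e+11)) m/s ≈ 2.155e+04 m/s
(b) e = (rₐ − rₚ)/(rₐ + rₚ) = (1.05e+12 − 1.5e+11)/(1.05e+12 + 1.5e+11) ≈ 0.75
(c) Conservation of angular momentum (rₚvₚ = rₐvₐ) gives vₚ/vₐ = rₐ/rₚ = 1.05e+12/1.5e+11 ≈ 7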